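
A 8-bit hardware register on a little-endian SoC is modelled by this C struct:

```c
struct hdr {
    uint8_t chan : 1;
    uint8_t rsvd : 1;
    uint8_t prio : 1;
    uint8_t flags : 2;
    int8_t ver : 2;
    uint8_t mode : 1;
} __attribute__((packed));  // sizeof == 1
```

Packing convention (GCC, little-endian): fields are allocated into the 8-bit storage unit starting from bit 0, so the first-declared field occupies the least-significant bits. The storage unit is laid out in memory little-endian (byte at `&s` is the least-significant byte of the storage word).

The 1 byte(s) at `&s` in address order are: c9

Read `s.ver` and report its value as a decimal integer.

-2

[0]=0xc9 (little-endian) → word 0xc9
chan:1 @ bit 0 → (0xc9>>0)&0x1 = 0x1
rsvd:1 @ bit 1 → (0xc9>>1)&0x1 = 0x0
prio:1 @ bit 2 → (0xc9>>2)&0x1 = 0x0
flags:2 @ bit 3 → (0xc9>>3)&0x3 = 0x1
ver:2 @ bit 5 → (0xc9>>5)&0x3 = 0x2  ←
mode:1 @ bit 7 → (0xc9>>7)&0x1 = 0x1
ver signed 2b, MSB=1: 2 - 4 = -2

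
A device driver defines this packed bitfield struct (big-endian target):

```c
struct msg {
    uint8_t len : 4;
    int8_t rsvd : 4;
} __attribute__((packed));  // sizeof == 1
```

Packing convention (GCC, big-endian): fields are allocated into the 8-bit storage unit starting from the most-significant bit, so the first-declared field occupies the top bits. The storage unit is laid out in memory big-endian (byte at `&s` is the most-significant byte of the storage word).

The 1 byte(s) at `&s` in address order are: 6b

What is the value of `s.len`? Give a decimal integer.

[0]=0x6b (big-endian) → word 0x6b
len [4+:4] = (word>>4) & 0xf = 6  ←
rsvd [0+:4] = (word>>0) & 0xf = 11

6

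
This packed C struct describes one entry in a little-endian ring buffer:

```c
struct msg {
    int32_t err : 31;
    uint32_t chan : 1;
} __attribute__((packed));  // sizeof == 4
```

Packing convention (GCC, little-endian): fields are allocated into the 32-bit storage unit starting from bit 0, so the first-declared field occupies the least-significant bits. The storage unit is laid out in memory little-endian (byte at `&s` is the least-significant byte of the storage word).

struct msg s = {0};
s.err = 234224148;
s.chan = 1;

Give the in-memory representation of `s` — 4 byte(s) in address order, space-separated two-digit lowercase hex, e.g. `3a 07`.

14 fa f5 8d

err:31 = 234224148 → 0xdf5fa14 << 0 → word 0x0df5fa14
chan:1 = 1 → 0x1 << 31 → word 0x8df5fa14
word = 0x8df5fa14 → little-endian bytes:
  [0]=0x14  [1]=0xfa  [2]=0xf5  [3]=0x8d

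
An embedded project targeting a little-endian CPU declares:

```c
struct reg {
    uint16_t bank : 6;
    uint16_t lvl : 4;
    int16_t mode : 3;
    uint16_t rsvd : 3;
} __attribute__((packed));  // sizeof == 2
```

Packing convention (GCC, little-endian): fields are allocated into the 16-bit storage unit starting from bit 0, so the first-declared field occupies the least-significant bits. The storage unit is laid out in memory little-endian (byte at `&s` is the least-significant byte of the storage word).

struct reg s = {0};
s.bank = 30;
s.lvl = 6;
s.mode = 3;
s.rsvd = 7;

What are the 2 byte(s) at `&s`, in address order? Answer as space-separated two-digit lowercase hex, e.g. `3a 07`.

9e ed

bank (6b) val=30 bits=0x1e at bit 0: 0x001e
lvl (4b) val=6 bits=0x6 at bit 6: 0x019e
mode (3b) val=3 bits=0x3 at bit 10: 0x0d9e
rsvd (3b) val=7 bits=0x7 at bit 13: 0xed9e
word = 0xed9e → little-endian bytes:
  [0]=0x9e  [1]=0xed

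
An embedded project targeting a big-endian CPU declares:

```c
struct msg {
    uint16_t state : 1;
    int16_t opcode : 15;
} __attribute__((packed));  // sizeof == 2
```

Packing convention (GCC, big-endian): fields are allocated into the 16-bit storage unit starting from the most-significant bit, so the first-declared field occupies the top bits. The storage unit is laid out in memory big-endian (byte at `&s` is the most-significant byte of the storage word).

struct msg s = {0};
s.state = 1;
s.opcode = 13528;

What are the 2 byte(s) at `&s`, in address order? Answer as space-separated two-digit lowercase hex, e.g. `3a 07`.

b4 d8

state (1b) val=1 bits=0x1 at bit 15: 0x8000
opcode (15b) val=13528 bits=0x34d8 at bit 0: 0xb4d8
word = 0xb4d8 → big-endian bytes:
  [0]=0xb4  [1]=0xd8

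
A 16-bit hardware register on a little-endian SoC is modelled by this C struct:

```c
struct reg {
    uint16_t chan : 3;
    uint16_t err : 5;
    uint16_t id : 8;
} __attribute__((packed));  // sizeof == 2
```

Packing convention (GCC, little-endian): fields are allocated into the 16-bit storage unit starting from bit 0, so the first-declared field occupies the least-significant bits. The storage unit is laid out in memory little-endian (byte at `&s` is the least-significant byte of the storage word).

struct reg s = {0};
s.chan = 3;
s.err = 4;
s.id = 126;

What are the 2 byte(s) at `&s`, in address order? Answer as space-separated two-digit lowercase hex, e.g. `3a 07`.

chan:3 = 3 → 0x3 << 0 → word 0x0003
err:5 = 4 → 0x4 << 3 → word 0x0023
id:8 = 126 → 0x7e << 8 → word 0x7e23
word = 0x7e23 → little-endian bytes:
  [0]=0x23  [1]=0x7e

23 7e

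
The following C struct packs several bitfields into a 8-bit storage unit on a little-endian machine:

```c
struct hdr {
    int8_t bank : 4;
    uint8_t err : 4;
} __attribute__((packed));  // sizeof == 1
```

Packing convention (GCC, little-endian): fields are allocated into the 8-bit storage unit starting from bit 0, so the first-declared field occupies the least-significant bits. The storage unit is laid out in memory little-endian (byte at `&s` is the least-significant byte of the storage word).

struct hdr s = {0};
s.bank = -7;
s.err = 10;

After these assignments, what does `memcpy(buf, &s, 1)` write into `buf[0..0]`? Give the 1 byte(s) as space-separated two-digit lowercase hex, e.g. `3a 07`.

a9

bank (4b) val=-7 bits=0x9 at bit 0: 0x09
err (4b) val=10 bits=0xa at bit 4: 0xa9
word = 0xa9 → little-endian bytes:
  [0]=0xa9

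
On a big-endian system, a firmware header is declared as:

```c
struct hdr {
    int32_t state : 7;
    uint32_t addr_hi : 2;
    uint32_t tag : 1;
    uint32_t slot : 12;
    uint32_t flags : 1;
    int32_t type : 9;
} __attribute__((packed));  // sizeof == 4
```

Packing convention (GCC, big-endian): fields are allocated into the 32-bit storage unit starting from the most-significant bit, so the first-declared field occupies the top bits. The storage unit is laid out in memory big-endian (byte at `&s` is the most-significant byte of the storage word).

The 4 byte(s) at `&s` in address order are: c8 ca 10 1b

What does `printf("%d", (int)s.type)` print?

27

[0]=0xc8 [1]=0xca [2]=0x10 [3]=0x1b (big-endian) → word 0xc8ca101b
state [25+:7] = (word>>25) & 0x7f = 100
addr_hi [23+:2] = (word>>23) & 0x3 = 1
tag [22+:1] = (word>>22) & 0x1 = 1
slot [10+:12] = (word>>10) & 0xfff = 644
flags [9+:1] = (word>>9) & 0x1 = 0
type [0+:9] = (word>>0) & 0x1ff = 27  ←
type signed 9b, MSB=0: value = 27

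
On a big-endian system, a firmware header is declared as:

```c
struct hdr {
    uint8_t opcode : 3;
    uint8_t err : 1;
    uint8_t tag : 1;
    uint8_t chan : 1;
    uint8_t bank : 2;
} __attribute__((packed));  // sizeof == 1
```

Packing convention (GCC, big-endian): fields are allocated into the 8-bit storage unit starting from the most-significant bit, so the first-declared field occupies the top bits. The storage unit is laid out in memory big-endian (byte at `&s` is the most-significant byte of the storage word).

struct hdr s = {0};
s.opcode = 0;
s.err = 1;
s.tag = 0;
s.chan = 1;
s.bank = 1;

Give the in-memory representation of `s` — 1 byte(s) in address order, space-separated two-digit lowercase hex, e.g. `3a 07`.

opcode (3b) val=0 bits=0x0 at bit 5: 0x00
err (1b) val=1 bits=0x1 at bit 4: 0x10
tag (1b) val=0 bits=0x0 at bit 3: 0x10
chan (1b) val=1 bits=0x1 at bit 2: 0x14
bank (2b) val=1 bits=0x1 at bit 0: 0x15
word = 0x15 → big-endian bytes:
  [0]=0x15

15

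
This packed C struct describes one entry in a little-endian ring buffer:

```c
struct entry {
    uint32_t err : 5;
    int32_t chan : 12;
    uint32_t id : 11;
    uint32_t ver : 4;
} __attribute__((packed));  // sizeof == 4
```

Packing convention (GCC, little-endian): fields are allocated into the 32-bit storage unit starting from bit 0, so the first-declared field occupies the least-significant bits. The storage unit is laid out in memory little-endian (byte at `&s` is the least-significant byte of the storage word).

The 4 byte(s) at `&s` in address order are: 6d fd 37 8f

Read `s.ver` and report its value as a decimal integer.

[0]=0x6d [1]=0xfd [2]=0x37 [3]=0x8f (little-endian) → word 0x8f37fd6d
err:5 @ bit 0 → (0x8f37fd6d>>0)&0x1f = 0xd
chan:12 @ bit 5 → (0x8f37fd6d>>5)&0xfff = 0xfeb
id:11 @ bit 17 → (0x8f37fd6d>>17)&0x7ff = 0x79b
ver:4 @ bit 28 → (0x8f37fd6d>>28)&0xf = 0x8  ←

8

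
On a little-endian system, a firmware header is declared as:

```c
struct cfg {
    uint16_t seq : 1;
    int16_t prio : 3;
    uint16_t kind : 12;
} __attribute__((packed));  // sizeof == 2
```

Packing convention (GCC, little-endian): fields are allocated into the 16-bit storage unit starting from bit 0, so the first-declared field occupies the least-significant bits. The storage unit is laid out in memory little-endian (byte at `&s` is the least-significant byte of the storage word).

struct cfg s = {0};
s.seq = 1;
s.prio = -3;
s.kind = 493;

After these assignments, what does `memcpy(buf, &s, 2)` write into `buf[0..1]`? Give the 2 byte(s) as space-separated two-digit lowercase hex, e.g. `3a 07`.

db 1e

seq:1 = 1 → 0x1 << 0 → word 0x0001
prio:3 = -3 → 0x5 << 1 → word 0x000b
kind:12 = 493 → 0x1ed << 4 → word 0x1edb
word = 0x1edb → little-endian bytes:
  [0]=0xdb  [1]=0x1e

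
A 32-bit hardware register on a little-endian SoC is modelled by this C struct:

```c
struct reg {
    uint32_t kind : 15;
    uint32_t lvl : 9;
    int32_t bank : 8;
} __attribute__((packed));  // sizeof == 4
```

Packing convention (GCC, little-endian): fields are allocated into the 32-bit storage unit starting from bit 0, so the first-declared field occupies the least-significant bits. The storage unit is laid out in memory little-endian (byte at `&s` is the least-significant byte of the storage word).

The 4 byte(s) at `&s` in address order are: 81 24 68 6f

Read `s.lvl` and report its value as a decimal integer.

208

[0]=0x81 [1]=0x24 [2]=0x68 [3]=0x6f (little-endian) → word 0x6f682481
kind:15 @ bit 0 → (0x6f682481>>0)&0x7fff = 0x2481
lvl:9 @ bit 15 → (0x6f682481>>15)&0x1ff = 0xd0  ←
bank:8 @ bit 24 → (0x6f682481>>24)&0xff = 0x6f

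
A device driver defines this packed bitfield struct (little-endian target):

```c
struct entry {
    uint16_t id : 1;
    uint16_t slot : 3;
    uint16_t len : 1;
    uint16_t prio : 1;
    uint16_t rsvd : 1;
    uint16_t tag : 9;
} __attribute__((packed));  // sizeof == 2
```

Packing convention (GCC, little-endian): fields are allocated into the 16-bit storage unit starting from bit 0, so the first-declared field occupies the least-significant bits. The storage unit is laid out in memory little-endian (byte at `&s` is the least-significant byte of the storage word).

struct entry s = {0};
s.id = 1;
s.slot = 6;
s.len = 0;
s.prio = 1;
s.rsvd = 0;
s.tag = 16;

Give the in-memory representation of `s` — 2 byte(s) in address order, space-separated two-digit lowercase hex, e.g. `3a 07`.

id (1b) val=1 bits=0x1 at bit 0: 0x0001
slot (3b) val=6 bits=0x6 at bit 1: 0x000d
len (1b) val=0 bits=0x0 at bit 4: 0x000d
prio (1b) val=1 bits=0x1 at bit 5: 0x002d
rsvd (1b) val=0 bits=0x0 at bit 6: 0x002d
tag (9b) val=16 bits=0x10 at bit 7: 0x082d
word = 0x082d → little-endian bytes:
  [0]=0x2d  [1]=0x08

2d 08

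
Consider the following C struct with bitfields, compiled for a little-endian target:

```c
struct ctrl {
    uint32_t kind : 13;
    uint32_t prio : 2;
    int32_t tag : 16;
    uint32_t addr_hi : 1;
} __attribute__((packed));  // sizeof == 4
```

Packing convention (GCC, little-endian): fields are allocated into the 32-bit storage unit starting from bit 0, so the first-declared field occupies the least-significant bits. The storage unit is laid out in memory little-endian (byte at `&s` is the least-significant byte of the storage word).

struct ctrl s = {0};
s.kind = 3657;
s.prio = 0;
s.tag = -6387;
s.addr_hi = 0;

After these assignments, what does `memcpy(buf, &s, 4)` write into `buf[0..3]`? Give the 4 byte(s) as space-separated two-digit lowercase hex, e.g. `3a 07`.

[0+:13] kind=3657 & 0x1fff = 0xe49; word=0x00000e49
[13+:2] prio=0 & 0x3 = 0x0; word=0x00000e49
[15+:16] tag=-6387 & 0xffff = 0xe70d; word=0x73868e49
[31+:1] addr_hi=0 & 0x1 = 0x0; word=0x73868e49
word = 0x73868e49 → little-endian bytes:
  [0]=0x49  [1]=0x8e  [2]=0x86  [3]=0x73

49 8e 86 73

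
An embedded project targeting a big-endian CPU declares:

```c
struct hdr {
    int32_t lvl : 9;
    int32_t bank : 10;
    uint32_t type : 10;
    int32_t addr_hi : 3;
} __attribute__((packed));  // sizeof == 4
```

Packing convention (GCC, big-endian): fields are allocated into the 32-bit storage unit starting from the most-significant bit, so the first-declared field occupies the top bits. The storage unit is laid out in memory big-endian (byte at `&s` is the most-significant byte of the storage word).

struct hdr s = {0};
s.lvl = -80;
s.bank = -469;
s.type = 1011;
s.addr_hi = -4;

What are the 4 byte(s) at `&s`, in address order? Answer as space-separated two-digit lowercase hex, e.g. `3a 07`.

d8 45 7f 9c

lvl (9b) val=-80 bits=0x1b0 at bit 23: 0xd8000000
bank (10b) val=-469 bits=0x22b at bit 13: 0xd8456000
type (10b) val=1011 bits=0x3f3 at bit 3: 0xd8457f98
addr_hi (3b) val=-4 bits=0x4 at bit 0: 0xd8457f9c
word = 0xd8457f9c → big-endian bytes:
  [0]=0xd8  [1]=0x45  [2]=0x7f  [3]=0x9c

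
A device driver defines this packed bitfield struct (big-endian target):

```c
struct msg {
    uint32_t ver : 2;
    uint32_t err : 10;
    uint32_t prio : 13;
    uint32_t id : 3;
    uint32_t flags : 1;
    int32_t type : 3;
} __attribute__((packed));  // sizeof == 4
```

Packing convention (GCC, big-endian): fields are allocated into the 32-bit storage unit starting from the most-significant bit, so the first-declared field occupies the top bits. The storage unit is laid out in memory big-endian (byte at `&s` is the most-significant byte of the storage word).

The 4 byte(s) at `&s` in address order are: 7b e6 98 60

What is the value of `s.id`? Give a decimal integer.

[0]=0x7b [1]=0xe6 [2]=0x98 [3]=0x60 (big-endian) → word 0x7be69860
ver [30+:2] = (word>>30) & 0x3 = 1
err [20+:10] = (word>>20) & 0x3ff = 958
prio [7+:13] = (word>>7) & 0x1fff = 3376
id [4+:3] = (word>>4) & 0x7 = 6  ←
flags [3+:1] = (word>>3) & 0x1 = 0
type [0+:3] = (word>>0) & 0x7 = 0

6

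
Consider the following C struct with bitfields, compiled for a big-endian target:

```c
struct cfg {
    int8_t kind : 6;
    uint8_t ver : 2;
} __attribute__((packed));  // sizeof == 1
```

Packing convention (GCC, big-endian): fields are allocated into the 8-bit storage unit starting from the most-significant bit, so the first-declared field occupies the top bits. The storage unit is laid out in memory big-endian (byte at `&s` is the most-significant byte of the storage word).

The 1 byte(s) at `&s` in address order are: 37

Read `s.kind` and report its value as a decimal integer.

13

[0]=0x37 (big-endian) → word 0x37
kind:6 @ bit 2 → (0x37>>2)&0x3f = 0xd  ←
ver:2 @ bit 0 → (0x37>>0)&0x3 = 0x3
kind signed 6b, MSB=0: value = 13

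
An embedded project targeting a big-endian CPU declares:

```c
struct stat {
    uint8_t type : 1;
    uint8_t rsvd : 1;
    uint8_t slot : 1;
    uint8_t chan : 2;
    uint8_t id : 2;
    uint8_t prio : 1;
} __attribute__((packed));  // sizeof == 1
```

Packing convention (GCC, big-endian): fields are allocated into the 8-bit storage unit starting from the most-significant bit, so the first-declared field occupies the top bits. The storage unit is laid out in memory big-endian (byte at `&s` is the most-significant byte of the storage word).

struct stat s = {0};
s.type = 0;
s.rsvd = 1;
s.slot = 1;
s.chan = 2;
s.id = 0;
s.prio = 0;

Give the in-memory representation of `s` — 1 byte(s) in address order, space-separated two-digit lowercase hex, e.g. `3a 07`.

[7+:1] type=0 & 0x1 = 0x0; word=0x00
[6+:1] rsvd=1 & 0x1 = 0x1; word=0x40
[5+:1] slot=1 & 0x1 = 0x1; word=0x60
[3+:2] chan=2 & 0x3 = 0x2; word=0x70
[1+:2] id=0 & 0x3 = 0x0; word=0x70
[0+:1] prio=0 & 0x1 = 0x0; word=0x70
word = 0x70 → big-endian bytes:
  [0]=0x70

70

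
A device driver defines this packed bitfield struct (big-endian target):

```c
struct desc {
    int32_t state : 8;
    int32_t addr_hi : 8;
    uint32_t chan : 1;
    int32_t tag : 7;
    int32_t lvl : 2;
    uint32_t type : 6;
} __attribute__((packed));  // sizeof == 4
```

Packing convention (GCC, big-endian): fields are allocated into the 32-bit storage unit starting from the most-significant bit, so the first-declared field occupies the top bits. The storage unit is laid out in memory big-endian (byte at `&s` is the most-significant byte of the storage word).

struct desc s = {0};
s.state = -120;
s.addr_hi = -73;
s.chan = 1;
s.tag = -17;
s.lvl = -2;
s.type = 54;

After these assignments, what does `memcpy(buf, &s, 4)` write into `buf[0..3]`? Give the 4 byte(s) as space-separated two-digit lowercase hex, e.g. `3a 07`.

88 b7 ef b6

[24+:8] state=-120 & 0xff = 0x88; word=0x88000000
[16+:8] addr_hi=-73 & 0xff = 0xb7; word=0x88b70000
[15+:1] chan=1 & 0x1 = 0x1; word=0x88b78000
[8+:7] tag=-17 & 0x7f = 0x6f; word=0x88b7ef00
[6+:2] lvl=-2 & 0x3 = 0x2; word=0x88b7ef80
[0+:6] type=54 & 0x3f = 0x36; word=0x88b7efb6
word = 0x88b7efb6 → big-endian bytes:
  [0]=0x88  [1]=0xb7  [2]=0xef  [3]=0xb6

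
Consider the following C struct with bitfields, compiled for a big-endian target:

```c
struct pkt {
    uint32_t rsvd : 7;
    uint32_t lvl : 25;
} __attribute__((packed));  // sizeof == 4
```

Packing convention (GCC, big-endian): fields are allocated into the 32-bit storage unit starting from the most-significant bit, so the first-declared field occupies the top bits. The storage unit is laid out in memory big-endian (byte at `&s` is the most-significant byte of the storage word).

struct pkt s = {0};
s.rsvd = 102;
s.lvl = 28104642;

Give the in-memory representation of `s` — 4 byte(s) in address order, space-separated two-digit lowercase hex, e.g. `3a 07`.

cd ac d7 c2

rsvd (7b) val=102 bits=0x66 at bit 25: 0xcc000000
lvl (25b) val=28104642 bits=0x1acd7c2 at bit 0: 0xcdacd7c2
word = 0xcdacd7c2 → big-endian bytes:
  [0]=0xcd  [1]=0xac  [2]=0xd7  [3]=0xc2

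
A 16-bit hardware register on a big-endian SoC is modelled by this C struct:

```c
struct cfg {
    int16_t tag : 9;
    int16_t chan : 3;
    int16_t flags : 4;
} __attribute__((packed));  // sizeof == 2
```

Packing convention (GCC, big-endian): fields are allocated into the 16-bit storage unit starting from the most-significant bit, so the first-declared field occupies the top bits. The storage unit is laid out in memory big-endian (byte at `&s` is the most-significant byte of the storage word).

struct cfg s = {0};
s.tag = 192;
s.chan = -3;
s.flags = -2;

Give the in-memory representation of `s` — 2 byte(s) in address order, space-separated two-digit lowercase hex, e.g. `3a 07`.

tag (9b) val=192 bits=0xc0 at bit 7: 0x6000
chan (3b) val=-3 bits=0x5 at bit 4: 0x6050
flags (4b) val=-2 bits=0xe at bit 0: 0x605e
word = 0x605e → big-endian bytes:
  [0]=0x60  [1]=0x5e

60 5e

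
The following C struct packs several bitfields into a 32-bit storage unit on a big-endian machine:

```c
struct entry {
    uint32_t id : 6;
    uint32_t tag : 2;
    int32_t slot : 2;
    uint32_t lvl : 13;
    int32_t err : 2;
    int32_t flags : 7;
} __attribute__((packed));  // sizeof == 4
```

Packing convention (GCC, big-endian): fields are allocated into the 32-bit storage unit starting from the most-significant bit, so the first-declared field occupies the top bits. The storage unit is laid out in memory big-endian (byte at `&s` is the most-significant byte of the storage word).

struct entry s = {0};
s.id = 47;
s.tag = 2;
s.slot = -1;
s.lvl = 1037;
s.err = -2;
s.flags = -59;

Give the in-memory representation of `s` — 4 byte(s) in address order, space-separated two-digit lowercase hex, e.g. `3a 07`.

id:6 = 47 → 0x2f << 26 → word 0xbc000000
tag:2 = 2 → 0x2 << 24 → word 0xbe000000
slot:2 = -1 → 0x3 << 22 → word 0xbec00000
lvl:13 = 1037 → 0x40d << 9 → word 0xbec81a00
err:2 = -2 → 0x2 << 7 → word 0xbec81b00
flags:7 = -59 → 0x45 << 0 → word 0xbec81b45
word = 0xbec81b45 → big-endian bytes:
  [0]=0xbe  [1]=0xc8  [2]=0x1b  [3]=0x45

be c8 1b 45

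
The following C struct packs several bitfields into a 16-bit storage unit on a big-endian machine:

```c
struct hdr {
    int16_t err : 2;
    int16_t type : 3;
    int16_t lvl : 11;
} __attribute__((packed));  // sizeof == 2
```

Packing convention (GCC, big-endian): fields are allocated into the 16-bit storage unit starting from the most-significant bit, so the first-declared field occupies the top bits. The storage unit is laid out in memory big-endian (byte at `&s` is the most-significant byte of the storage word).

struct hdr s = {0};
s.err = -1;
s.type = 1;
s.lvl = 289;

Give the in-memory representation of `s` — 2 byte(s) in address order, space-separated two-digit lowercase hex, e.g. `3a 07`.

[14+:2] err=-1 & 0x3 = 0x3; word=0xc000
[11+:3] type=1 & 0x7 = 0x1; word=0xc800
[0+:11] lvl=289 & 0x7ff = 0x121; word=0xc921
word = 0xc921 → big-endian bytes:
  [0]=0xc9  [1]=0x21

c9 21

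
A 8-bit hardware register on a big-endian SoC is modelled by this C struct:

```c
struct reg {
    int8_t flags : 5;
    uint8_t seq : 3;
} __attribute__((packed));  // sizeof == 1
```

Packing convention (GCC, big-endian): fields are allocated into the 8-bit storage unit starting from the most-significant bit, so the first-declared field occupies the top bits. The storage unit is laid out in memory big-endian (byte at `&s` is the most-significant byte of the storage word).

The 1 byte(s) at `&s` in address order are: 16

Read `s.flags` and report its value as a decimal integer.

[0]=0x16 (big-endian) → word 0x16
flags [3+:5] = (word>>3) & 0x1f = 2  ←
seq [0+:3] = (word>>0) & 0x7 = 6
flags signed 5b, MSB=0: value = 2

2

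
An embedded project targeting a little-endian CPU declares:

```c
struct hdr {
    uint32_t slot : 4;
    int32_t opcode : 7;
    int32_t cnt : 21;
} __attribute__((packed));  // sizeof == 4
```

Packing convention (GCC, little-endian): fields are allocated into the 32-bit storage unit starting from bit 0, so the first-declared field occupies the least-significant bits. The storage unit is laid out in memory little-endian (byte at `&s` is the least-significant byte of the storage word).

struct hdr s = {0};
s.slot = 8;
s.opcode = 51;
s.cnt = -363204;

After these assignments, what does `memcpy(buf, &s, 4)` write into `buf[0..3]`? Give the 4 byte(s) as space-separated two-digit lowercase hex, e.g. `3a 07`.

38 e3 a9 d3

slot:4 = 8 → 0x8 << 0 → word 0x00000008
opcode:7 = 51 → 0x33 << 4 → word 0x00000338
cnt:21 = -363204 → 0x1a753c << 11 → word 0xd3a9e338
word = 0xd3a9e338 → little-endian bytes:
  [0]=0x38  [1]=0xe3  [2]=0xa9  [3]=0xd3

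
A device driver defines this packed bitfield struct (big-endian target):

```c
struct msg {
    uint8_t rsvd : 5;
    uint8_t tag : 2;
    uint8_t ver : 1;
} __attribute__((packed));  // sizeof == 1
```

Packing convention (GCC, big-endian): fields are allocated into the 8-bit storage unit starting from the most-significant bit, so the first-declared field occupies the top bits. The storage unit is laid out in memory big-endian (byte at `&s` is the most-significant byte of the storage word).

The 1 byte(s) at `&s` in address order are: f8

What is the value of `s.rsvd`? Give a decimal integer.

31

[0]=0xf8 (big-endian) → word 0xf8
rsvd:5 @ bit 3 → (0xf8>>3)&0x1f = 0x1f  ←
tag:2 @ bit 1 → (0xf8>>1)&0x3 = 0x0
ver:1 @ bit 0 → (0xf8>>0)&0x1 = 0x0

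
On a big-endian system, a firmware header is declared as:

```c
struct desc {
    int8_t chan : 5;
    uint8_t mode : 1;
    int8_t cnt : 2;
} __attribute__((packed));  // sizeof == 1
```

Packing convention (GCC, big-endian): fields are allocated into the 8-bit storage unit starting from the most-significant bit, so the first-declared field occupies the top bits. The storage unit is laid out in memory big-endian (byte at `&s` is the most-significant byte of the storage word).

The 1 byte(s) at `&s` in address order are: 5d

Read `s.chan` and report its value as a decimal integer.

[0]=0x5d (big-endian) → word 0x5d
chan:5 @ bit 3 → (0x5d>>3)&0x1f = 0xb  ←
mode:1 @ bit 2 → (0x5d>>2)&0x1 = 0x1
cnt:2 @ bit 0 → (0x5d>>0)&0x3 = 0x1
chan signed 5b, MSB=0: value = 11

11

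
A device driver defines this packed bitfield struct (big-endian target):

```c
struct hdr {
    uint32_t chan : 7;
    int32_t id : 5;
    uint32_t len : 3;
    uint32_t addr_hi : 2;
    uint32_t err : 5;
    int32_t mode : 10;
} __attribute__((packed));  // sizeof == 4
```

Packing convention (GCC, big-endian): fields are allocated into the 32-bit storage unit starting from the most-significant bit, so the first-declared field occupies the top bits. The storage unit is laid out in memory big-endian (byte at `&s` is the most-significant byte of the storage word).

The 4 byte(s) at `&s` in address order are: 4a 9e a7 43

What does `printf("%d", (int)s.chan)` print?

[0]=0x4a [1]=0x9e [2]=0xa7 [3]=0x43 (big-endian) → word 0x4a9ea743
chan [25+:7] = (word>>25) & 0x7f = 37  ←
id [20+:5] = (word>>20) & 0x1f = 9
len [17+:3] = (word>>17) & 0x7 = 7
addr_hi [15+:2] = (word>>15) & 0x3 = 1
err [10+:5] = (word>>10) & 0x1f = 9
mode [0+:10] = (word>>0) & 0x3ff = 835

37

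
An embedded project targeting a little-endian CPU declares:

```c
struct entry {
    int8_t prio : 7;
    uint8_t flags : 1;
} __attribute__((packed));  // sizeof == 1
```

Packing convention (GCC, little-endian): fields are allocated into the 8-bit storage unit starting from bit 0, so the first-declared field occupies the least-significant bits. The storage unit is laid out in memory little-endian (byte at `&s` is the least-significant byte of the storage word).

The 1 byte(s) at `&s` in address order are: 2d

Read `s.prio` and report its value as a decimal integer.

45

[0]=0x2d (little-endian) → word 0x2d
prio:7 @ bit 0 → (0x2d>>0)&0x7f = 0x2d  ←
flags:1 @ bit 7 → (0x2d>>7)&0x1 = 0x0
prio signed 7b, MSB=0: value = 45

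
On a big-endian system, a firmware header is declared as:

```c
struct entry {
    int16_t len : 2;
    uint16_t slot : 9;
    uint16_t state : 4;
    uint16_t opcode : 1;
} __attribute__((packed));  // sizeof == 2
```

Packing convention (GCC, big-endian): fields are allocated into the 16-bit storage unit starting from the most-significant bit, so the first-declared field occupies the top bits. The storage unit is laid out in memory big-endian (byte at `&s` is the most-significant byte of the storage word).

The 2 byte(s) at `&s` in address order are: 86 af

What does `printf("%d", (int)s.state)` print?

[0]=0x86 [1]=0xaf (big-endian) → word 0x86af
len [14+:2] = (word>>14) & 0x3 = 2
slot [5+:9] = (word>>5) & 0x1ff = 53
state [1+:4] = (word>>1) & 0xf = 7  ←
opcode [0+:1] = (word>>0) & 0x1 = 1

7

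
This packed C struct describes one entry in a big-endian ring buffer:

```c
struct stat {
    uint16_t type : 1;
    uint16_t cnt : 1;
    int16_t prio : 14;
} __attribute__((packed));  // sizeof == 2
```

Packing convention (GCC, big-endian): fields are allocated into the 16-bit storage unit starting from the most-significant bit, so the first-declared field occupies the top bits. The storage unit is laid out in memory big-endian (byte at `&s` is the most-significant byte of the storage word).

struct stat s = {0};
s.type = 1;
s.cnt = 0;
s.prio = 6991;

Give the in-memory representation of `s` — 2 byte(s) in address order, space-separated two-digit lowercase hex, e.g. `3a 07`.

9b 4f

type:1 = 1 → 0x1 << 15 → word 0x8000
cnt:1 = 0 → 0x0 << 14 → word 0x8000
prio:14 = 6991 → 0x1b4f << 0 → word 0x9b4f
word = 0x9b4f → big-endian bytes:
  [0]=0x9b  [1]=0x4f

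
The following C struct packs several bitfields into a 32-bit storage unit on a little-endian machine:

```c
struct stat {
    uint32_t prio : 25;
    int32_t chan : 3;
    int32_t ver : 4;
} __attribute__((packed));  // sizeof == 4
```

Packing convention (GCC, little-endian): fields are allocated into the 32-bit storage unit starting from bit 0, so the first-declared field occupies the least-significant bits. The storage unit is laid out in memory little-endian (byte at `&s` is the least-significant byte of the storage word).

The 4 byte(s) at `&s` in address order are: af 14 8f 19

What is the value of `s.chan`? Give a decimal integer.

-4

[0]=0xaf [1]=0x14 [2]=0x8f [3]=0x19 (little-endian) → word 0x198f14af
prio [0+:25] = (word>>0) & 0x1ffffff = 26154159
chan [25+:3] = (word>>25) & 0x7 = 4  ←
ver [28+:4] = (word>>28) & 0xf = 1
chan signed 3b, MSB=1: 4 - 8 = -4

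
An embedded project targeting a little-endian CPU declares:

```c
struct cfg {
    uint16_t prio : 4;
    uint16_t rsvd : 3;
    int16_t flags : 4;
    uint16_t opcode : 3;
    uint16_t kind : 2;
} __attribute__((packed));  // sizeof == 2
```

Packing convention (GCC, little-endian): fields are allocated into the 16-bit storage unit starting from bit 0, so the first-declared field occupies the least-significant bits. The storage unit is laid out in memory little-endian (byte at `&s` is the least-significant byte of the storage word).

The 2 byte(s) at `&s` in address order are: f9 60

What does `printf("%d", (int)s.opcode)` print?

4

[0]=0xf9 [1]=0x60 (little-endian) → word 0x60f9
prio:4 @ bit 0 → (0x60f9>>0)&0xf = 0x9
rsvd:3 @ bit 4 → (0x60f9>>4)&0x7 = 0x7
flags:4 @ bit 7 → (0x60f9>>7)&0xf = 0x1
opcode:3 @ bit 11 → (0x60f9>>11)&0x7 = 0x4  ←
kind:2 @ bit 14 → (0x60f9>>14)&0x3 = 0x1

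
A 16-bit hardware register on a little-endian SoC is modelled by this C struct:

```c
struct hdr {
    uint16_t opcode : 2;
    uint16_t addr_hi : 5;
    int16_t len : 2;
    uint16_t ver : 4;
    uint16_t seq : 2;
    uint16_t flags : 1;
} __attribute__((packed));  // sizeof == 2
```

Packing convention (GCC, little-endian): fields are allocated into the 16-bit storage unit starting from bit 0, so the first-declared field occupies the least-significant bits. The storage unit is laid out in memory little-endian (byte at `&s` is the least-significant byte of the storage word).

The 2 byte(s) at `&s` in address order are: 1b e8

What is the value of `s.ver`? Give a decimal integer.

4

[0]=0x1b [1]=0xe8 (little-endian) → word 0xe81b
opcode:2 @ bit 0 → (0xe81b>>0)&0x3 = 0x3
addr_hi:5 @ bit 2 → (0xe81b>>2)&0x1f = 0x6
len:2 @ bit 7 → (0xe81b>>7)&0x3 = 0x0
ver:4 @ bit 9 → (0xe81b>>9)&0xf = 0x4  ←
seq:2 @ bit 13 → (0xe81b>>13)&0x3 = 0x3
flags:1 @ bit 15 → (0xe81b>>15)&0x1 = 0x1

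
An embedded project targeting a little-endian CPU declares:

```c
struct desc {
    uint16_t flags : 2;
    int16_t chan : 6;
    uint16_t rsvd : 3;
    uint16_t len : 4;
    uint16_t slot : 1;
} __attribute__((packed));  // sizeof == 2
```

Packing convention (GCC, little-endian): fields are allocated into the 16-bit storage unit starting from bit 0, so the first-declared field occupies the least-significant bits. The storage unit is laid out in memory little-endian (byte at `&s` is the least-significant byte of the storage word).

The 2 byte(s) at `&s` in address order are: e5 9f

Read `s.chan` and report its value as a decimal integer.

[0]=0xe5 [1]=0x9f (little-endian) → word 0x9fe5
flags:2 @ bit 0 → (0x9fe5>>0)&0x3 = 0x1
chan:6 @ bit 2 → (0x9fe5>>2)&0x3f = 0x39  ←
rsvd:3 @ bit 8 → (0x9fe5>>8)&0x7 = 0x7
len:4 @ bit 11 → (0x9fe5>>11)&0xf = 0x3
slot:1 @ bit 15 → (0x9fe5>>15)&0x1 = 0x1
chan signed 6b, MSB=1: 57 - 64 = -7

-7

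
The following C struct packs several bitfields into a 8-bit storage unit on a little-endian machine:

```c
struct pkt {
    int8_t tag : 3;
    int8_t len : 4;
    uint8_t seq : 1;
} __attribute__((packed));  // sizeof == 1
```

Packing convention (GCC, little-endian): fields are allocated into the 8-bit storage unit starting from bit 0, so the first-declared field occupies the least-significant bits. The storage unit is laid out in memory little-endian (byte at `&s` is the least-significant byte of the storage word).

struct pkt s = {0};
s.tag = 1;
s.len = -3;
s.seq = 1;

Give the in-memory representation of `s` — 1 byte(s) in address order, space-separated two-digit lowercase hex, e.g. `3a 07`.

e9

tag:3 = 1 → 0x1 << 0 → word 0x01
len:4 = -3 → 0xd << 3 → word 0x69
seq:1 = 1 → 0x1 << 7 → word 0xe9
word = 0xe9 → little-endian bytes:
  [0]=0xe9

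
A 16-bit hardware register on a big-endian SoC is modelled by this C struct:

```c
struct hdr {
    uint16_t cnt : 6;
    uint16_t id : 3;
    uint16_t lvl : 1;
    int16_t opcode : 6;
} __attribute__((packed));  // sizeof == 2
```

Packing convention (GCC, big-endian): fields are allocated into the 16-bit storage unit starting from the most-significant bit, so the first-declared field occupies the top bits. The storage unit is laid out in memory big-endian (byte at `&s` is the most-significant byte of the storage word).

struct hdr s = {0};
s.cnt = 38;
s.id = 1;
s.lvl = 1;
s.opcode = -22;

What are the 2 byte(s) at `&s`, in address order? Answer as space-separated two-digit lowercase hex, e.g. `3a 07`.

cnt (6b) val=38 bits=0x26 at bit 10: 0x9800
id (3b) val=1 bits=0x1 at bit 7: 0x9880
lvl (1b) val=1 bits=0x1 at bit 6: 0x98c0
opcode (6b) val=-22 bits=0x2a at bit 0: 0x98ea
word = 0x98ea → big-endian bytes:
  [0]=0x98  [1]=0xea

98 ea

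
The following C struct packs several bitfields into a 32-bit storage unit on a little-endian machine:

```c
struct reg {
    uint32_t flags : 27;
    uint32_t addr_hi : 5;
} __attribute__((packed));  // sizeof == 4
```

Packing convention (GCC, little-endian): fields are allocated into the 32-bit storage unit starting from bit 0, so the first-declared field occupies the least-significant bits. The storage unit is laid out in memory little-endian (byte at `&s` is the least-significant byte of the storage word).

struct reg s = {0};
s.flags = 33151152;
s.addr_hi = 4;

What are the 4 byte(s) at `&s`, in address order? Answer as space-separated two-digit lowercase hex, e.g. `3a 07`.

b0 d8 f9 21

[0+:27] flags=33151152 & 0x7ffffff = 0x1f9d8b0; word=0x01f9d8b0
[27+:5] addr_hi=4 & 0x1f = 0x4; word=0x21f9d8b0
word = 0x21f9d8b0 → little-endian bytes:
  [0]=0xb0  [1]=0xd8  [2]=0xf9  [3]=0x21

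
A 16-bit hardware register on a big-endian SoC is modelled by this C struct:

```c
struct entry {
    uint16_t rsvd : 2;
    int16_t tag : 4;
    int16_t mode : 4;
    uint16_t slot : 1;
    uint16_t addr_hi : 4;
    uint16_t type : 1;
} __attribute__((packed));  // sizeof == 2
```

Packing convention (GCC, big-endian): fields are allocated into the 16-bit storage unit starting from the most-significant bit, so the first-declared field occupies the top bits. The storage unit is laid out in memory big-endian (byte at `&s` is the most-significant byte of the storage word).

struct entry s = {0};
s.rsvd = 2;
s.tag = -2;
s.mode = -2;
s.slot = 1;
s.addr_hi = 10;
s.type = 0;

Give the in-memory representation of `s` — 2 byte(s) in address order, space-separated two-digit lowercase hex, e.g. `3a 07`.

bb b4

[14+:2] rsvd=2 & 0x3 = 0x2; word=0x8000
[10+:4] tag=-2 & 0xf = 0xe; word=0xb800
[6+:4] mode=-2 & 0xf = 0xe; word=0xbb80
[5+:1] slot=1 & 0x1 = 0x1; word=0xbba0
[1+:4] addr_hi=10 & 0xf = 0xa; word=0xbbb4
[0+:1] type=0 & 0x1 = 0x0; word=0xbbb4
word = 0xbbb4 → big-endian bytes:
  [0]=0xbb  [1]=0xb4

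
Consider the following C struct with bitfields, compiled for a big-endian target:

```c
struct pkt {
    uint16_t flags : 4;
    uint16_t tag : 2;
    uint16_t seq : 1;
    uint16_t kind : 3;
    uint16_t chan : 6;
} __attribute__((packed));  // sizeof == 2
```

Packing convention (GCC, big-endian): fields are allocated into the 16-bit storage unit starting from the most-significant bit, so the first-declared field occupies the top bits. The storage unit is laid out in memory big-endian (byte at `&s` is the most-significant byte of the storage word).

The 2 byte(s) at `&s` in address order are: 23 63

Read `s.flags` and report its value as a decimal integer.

[0]=0x23 [1]=0x63 (big-endian) → word 0x2363
flags [12+:4] = (word>>12) & 0xf = 2  ←
tag [10+:2] = (word>>10) & 0x3 = 0
seq [9+:1] = (word>>9) & 0x1 = 1
kind [6+:3] = (word>>6) & 0x7 = 5
chan [0+:6] = (word>>0) & 0x3f = 35

2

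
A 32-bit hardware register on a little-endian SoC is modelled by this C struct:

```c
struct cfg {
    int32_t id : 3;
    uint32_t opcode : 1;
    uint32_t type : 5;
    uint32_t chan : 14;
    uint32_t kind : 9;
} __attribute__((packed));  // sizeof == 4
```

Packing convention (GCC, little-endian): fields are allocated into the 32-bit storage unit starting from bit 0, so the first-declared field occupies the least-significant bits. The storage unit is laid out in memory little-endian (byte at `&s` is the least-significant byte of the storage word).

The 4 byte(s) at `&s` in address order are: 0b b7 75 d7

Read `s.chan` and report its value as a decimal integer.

[0]=0x0b [1]=0xb7 [2]=0x75 [3]=0xd7 (little-endian) → word 0xd775b70b
id:3 @ bit 0 → (0xd775b70b>>0)&0x7 = 0x3
opcode:1 @ bit 3 → (0xd775b70b>>3)&0x1 = 0x1
type:5 @ bit 4 → (0xd775b70b>>4)&0x1f = 0x10
chan:14 @ bit 9 → (0xd775b70b>>9)&0x3fff = 0x3adb  ←
kind:9 @ bit 23 → (0xd775b70b>>23)&0x1ff = 0x1ae

15067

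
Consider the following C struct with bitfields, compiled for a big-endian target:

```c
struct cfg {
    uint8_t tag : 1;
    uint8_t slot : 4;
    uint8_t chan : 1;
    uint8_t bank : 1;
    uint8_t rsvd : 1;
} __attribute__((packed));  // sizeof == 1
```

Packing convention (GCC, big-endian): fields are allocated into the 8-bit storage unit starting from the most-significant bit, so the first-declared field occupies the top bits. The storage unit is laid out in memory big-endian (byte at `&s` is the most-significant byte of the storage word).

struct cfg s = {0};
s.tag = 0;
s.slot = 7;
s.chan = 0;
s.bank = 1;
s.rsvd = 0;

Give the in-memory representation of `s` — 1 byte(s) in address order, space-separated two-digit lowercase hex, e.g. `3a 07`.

tag (1b) val=0 bits=0x0 at bit 7: 0x00
slot (4b) val=7 bits=0x7 at bit 3: 0x38
chan (1b) val=0 bits=0x0 at bit 2: 0x38
bank (1b) val=1 bits=0x1 at bit 1: 0x3a
rsvd (1b) val=0 bits=0x0 at bit 0: 0x3a
word = 0x3a → big-endian bytes:
  [0]=0x3a

3a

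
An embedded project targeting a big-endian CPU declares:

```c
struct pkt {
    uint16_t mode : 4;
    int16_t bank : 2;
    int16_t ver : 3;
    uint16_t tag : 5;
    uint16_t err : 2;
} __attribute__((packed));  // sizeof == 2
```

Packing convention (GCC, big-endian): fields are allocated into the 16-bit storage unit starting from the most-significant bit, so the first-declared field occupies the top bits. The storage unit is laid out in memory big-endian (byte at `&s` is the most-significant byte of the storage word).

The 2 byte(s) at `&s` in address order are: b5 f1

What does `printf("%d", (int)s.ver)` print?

[0]=0xb5 [1]=0xf1 (big-endian) → word 0xb5f1
mode [12+:4] = (word>>12) & 0xf = 11
bank [10+:2] = (word>>10) & 0x3 = 1
ver [7+:3] = (word>>7) & 0x7 = 3  ←
tag [2+:5] = (word>>2) & 0x1f = 28
err [0+:2] = (word>>0) & 0x3 = 1
ver signed 3b, MSB=0: value = 3

3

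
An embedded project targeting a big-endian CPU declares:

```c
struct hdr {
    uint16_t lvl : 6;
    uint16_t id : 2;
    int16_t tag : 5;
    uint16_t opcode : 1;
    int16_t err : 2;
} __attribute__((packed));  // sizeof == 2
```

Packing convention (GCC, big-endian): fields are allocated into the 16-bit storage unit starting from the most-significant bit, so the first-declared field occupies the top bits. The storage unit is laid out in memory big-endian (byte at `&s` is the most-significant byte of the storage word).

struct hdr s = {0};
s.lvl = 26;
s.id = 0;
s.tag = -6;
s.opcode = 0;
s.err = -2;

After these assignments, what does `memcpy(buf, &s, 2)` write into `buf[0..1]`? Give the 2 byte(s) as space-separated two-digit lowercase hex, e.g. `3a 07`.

68 d2

lvl (6b) val=26 bits=0x1a at bit 10: 0x6800
id (2b) val=0 bits=0x0 at bit 8: 0x6800
tag (5b) val=-6 bits=0x1a at bit 3: 0x68d0
opcode (1b) val=0 bits=0x0 at bit 2: 0x68d0
err (2b) val=-2 bits=0x2 at bit 0: 0x68d2
word = 0x68d2 → big-endian bytes:
  [0]=0x68  [1]=0xd2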